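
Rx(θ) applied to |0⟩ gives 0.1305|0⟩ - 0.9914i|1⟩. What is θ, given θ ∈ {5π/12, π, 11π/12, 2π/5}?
11π/12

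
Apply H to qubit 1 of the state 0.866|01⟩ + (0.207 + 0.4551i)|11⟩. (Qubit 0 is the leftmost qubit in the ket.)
0.6124|00⟩ - 0.6124|01⟩ + (0.1464 + 0.3218i)|10⟩ + (-0.1464 - 0.3218i)|11⟩

H on qubit 1 mixes each pair of kets that differ only in qubit 1: amplitudes (a, b) of (|…0…⟩, |…1…⟩) become ((a + b)/√2, (a − b)/√2). Kets absent from the input have amplitude 0.
(|00⟩, |01⟩): (a, b) = (0, 0.866) → (0.6124, -0.6124)
(|10⟩, |11⟩): (a, b) = (0, (0.207 + 0.4551i)) → ((0.1464 + 0.3218i), (-0.1464 - 0.3218i))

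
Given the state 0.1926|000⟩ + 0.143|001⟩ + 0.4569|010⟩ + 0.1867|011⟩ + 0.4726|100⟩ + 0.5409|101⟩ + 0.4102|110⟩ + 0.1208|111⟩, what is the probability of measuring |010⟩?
0.2088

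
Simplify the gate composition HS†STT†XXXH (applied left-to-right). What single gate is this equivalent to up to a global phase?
Z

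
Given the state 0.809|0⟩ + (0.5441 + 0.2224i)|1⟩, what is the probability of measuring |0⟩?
0.6545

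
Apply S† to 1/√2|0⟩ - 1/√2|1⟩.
1/√2|0⟩ + (1/√2)i|1⟩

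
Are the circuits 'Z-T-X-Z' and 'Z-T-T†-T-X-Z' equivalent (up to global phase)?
Yes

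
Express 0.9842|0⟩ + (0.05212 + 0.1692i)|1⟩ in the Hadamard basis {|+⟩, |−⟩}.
(0.7328 + 0.1196i)|+⟩ + (0.6591 - 0.1196i)|−⟩

With |ψ⟩ = α|0⟩ + β|1⟩, the Hadamard-basis coefficients are ⟨+|ψ⟩ = (α + β)/√2 and ⟨−|ψ⟩ = (α − β)/√2.
Here α = 0.9842, β = (0.05212 + 0.1692i): (α + β)/√2 = (0.7328 + 0.1196i), (α − β)/√2 = (0.6591 - 0.1196i).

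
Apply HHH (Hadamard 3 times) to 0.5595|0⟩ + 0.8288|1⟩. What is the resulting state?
0.9817|0⟩ - 0.1904|1⟩

H² = I, so H^3 = H: a single Hadamard. With (a, b) = (0.5595, 0.8288), H gives ((a + b)/√2, (a − b)/√2) = (0.9817, -0.1904).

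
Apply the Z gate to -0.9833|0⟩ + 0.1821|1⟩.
-0.9833|0⟩ - 0.1821|1⟩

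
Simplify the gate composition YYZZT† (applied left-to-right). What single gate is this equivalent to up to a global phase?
T†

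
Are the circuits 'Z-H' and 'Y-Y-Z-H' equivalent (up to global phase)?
Yes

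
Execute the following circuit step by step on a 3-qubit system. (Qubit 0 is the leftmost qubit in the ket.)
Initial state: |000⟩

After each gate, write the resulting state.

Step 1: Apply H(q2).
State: 1/√2|000⟩ + 1/√2|001⟩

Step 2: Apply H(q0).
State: 1/2|000⟩ + 1/2|001⟩ + 1/2|100⟩ + 1/2|101⟩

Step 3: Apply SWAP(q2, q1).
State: 1/2|000⟩ + 1/2|010⟩ + 1/2|100⟩ + 1/2|110⟩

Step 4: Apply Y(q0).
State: -(1/2)i|000⟩ - (1/2)i|010⟩ + (1/2)i|100⟩ + (1/2)i|110⟩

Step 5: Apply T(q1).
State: -(1/2)i|000⟩ + (1/√8 - (1/√8)i)|010⟩ + (1/2)i|100⟩ + (-1/√8 + (1/√8)i)|110⟩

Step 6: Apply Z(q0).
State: -(1/2)i|000⟩ + (1/√8 - (1/√8)i)|010⟩ - (1/2)i|100⟩ + (1/√8 - (1/√8)i)|110⟩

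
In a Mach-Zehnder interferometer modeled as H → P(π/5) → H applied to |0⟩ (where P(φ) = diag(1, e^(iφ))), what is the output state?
(0.9045 + 0.2939i)|0⟩ + (0.09549 - 0.2939i)|1⟩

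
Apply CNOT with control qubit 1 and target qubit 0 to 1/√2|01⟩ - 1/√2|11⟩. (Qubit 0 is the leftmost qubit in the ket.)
-1/√2|01⟩ + 1/√2|11⟩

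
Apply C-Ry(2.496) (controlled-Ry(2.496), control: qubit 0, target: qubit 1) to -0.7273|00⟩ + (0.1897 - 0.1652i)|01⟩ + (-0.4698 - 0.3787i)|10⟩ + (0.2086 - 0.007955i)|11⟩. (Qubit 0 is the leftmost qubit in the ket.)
-0.7273|00⟩ + (0.1897 - 0.1652i)|01⟩ + (-0.3469 - 0.1126i)|10⟩ + (-0.3794 - 0.3617i)|11⟩

C-Ry(2.496) leaves the control-|0⟩ kets |00⟩, |01⟩ unchanged and applies Ry(2.496) to qubit 1 on the control-|1⟩ pair (|10⟩, |11⟩).
Ry(2.496) = [[cos(θ/2), −sin(θ/2)], [sin(θ/2), cos(θ/2)]]; θ = 2.496, cos(θ/2) ≈ 0.31722, sin(θ/2) ≈ 0.948352.
With a = amp(|10⟩) = (-0.4698 - 0.3787i) and b = amp(|11⟩) = (0.2086 - 0.007955i):
new amp(|10⟩) = (0.31722)·a + (-0.948352)·b = (-0.3469 - 0.1126i)
new amp(|11⟩) = (0.948352)·a + (0.31722)·b = (-0.3794 - 0.3617i)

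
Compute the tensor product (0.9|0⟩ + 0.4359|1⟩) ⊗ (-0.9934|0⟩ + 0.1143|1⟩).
-0.8941|00⟩ + 0.1029|01⟩ - 0.433|10⟩ + 0.04982|11⟩

amp(|b₁b₂…⟩) = product of the factor amplitudes for bits b₁, b₂, …; only kets whose every factor amplitude is nonzero survive.
|00⟩: (0.9)(-0.9934) = -0.8941
|01⟩: (0.9)(0.1143) = 0.1029
|10⟩: (0.4359)(-0.9934) = -0.433
|11⟩: (0.4359)(0.1143) = 0.04982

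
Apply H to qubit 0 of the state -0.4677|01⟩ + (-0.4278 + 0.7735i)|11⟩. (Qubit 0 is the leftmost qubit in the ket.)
(-0.6332 + 0.5469i)|01⟩ + (-0.02821 - 0.5469i)|11⟩

H on qubit 0 mixes each pair of kets that differ only in qubit 0: amplitudes (a, b) of (|…0…⟩, |…1…⟩) become ((a + b)/√2, (a − b)/√2). Kets absent from the input have amplitude 0.
(|01⟩, |11⟩): (a, b) = (-0.4677, (-0.4278 + 0.7735i)) → ((-0.6332 + 0.5469i), (-0.02821 - 0.5469i))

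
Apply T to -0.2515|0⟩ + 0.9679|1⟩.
-0.2515|0⟩ + (0.6844 + 0.6844i)|1⟩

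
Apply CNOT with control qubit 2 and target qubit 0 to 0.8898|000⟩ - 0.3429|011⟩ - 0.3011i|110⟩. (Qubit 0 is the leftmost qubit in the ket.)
0.8898|000⟩ - 0.3011i|110⟩ - 0.3429|111⟩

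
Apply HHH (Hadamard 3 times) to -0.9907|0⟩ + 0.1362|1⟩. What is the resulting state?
-0.6042|0⟩ - 0.7968|1⟩

H² = I, so H^3 = H: a single Hadamard. With (a, b) = (-0.9907, 0.1362), H gives ((a + b)/√2, (a − b)/√2) = (-0.6042, -0.7968).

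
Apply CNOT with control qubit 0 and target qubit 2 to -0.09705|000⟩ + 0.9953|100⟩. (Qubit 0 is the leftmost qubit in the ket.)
-0.09705|000⟩ + 0.9953|101⟩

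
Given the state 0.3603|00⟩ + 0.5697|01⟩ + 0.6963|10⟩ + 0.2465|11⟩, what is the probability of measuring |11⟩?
0.06076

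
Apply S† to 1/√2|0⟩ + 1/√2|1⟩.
1/√2|0⟩ - (1/√2)i|1⟩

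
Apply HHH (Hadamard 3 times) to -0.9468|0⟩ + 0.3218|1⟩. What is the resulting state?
-0.4419|0⟩ - 0.897|1⟩

H² = I, so H^3 = H: a single Hadamard. With (a, b) = (-0.9468, 0.3218), H gives ((a + b)/√2, (a − b)/√2) = (-0.4419, -0.897).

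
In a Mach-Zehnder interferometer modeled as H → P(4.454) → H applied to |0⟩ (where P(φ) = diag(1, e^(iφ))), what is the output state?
(0.3722 - 0.4834i)|0⟩ + (0.6278 + 0.4834i)|1⟩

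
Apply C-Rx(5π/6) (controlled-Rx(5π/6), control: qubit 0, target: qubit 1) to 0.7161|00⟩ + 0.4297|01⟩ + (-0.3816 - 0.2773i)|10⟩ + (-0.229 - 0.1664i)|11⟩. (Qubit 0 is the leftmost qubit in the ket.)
0.7161|00⟩ + 0.4297|01⟩ + (-0.2595 + 0.1494i)|10⟩ + (-0.3271 + 0.3255i)|11⟩

C-Rx(5π/6) leaves the control-|0⟩ kets |00⟩, |01⟩ unchanged and applies Rx(5π/6) to qubit 1 on the control-|1⟩ pair (|10⟩, |11⟩).
Rx(5π/6) = [[cos(θ/2), −i·sin(θ/2)], [−i·sin(θ/2), cos(θ/2)]]; θ = 5π/6, cos(θ/2) ≈ 0.258819, sin(θ/2) ≈ 0.965926.
With a = amp(|10⟩) = (-0.3816 - 0.2773i) and b = amp(|11⟩) = (-0.229 - 0.1664i):
new amp(|10⟩) = (0.258819)·a + (-0.965926i)·b = (-0.2595 + 0.1494i)
new amp(|11⟩) = (-0.965926i)·a + (0.258819)·b = (-0.3271 + 0.3255i)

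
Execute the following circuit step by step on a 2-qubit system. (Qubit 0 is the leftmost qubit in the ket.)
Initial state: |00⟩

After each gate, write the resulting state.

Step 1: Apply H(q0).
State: 1/√2|00⟩ + 1/√2|10⟩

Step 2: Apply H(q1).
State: 1/2|00⟩ + 1/2|01⟩ + 1/2|10⟩ + 1/2|11⟩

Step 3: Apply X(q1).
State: 1/2|00⟩ + 1/2|01⟩ + 1/2|10⟩ + 1/2|11⟩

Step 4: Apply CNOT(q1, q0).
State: 1/2|00⟩ + 1/2|01⟩ + 1/2|10⟩ + 1/2|11⟩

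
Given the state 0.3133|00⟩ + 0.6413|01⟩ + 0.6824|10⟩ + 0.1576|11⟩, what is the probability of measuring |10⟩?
0.4657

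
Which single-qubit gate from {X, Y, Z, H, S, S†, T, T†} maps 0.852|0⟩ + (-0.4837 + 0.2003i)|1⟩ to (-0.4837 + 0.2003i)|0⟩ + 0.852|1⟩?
X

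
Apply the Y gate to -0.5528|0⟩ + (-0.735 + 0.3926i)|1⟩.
(0.3926 + 0.735i)|0⟩ - 0.5528i|1⟩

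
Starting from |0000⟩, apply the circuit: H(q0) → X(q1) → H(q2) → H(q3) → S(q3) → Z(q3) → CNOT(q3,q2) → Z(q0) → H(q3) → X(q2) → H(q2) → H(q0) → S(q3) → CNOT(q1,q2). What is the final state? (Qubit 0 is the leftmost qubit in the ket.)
(1/2 - (1/2)i)|1110⟩ + (-1/2 + (1/2)i)|1111⟩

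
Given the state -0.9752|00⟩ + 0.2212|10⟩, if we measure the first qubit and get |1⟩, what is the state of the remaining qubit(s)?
|0⟩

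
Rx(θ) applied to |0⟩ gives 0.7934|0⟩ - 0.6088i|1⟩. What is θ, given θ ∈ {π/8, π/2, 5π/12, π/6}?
5π/12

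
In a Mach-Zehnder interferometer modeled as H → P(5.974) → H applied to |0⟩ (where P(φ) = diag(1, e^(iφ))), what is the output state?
(0.9763 - 0.1521i)|0⟩ + (0.02371 + 0.1521i)|1⟩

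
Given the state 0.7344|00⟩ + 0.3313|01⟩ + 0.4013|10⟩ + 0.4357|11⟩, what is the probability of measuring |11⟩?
0.1898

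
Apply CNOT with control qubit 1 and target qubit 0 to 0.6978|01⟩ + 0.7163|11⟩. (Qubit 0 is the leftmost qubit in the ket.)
0.7163|01⟩ + 0.6978|11⟩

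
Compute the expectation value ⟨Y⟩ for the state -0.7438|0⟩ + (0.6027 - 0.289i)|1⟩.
0.4299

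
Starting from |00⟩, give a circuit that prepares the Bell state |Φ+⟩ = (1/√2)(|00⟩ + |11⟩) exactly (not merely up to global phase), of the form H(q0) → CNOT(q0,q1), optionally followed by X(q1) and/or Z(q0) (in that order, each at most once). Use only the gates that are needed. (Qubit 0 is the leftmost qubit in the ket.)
H(q0) → CNOT(q0,q1)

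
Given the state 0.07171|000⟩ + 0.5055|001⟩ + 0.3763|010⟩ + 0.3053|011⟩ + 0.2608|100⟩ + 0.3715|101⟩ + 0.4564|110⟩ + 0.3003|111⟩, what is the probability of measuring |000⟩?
0.005142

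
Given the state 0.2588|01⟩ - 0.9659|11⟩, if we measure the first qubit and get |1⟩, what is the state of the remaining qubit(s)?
-|1⟩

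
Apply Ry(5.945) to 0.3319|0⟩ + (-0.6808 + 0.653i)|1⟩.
(-0.2126 - 0.1099i)|0⟩ + (0.7269 - 0.6437i)|1⟩

Ry(5.945) = [[cos(θ/2), −sin(θ/2)], [sin(θ/2), cos(θ/2)]]; θ = 5.945, cos(θ/2) ≈ -0.985738, sin(θ/2) ≈ 0.168288.
With a = amp(|0⟩) = 0.3319 and b = amp(|1⟩) = (-0.6808 + 0.653i):
new amp(|0⟩) = (-0.985738)·a + (-0.168288)·b = (-0.2126 - 0.1099i)
new amp(|1⟩) = (0.168288)·a + (-0.985738)·b = (0.7269 - 0.6437i)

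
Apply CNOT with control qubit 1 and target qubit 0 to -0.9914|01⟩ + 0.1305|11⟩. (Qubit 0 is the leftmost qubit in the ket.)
0.1305|01⟩ - 0.9914|11⟩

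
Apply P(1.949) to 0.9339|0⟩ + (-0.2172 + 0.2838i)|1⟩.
0.9339|0⟩ + (-0.1835 - 0.3066i)|1⟩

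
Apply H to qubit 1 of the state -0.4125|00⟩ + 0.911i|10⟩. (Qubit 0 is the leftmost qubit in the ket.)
-0.2917|00⟩ - 0.2917|01⟩ + 0.6442i|10⟩ + 0.6442i|11⟩

H on qubit 1 mixes each pair of kets that differ only in qubit 1: amplitudes (a, b) of (|…0…⟩, |…1…⟩) become ((a + b)/√2, (a − b)/√2). Kets absent from the input have amplitude 0.
(|00⟩, |01⟩): (a, b) = (-0.4125, 0) → (-0.2917, -0.2917)
(|10⟩, |11⟩): (a, b) = (0.911i, 0) → (0.6442i, 0.6442i)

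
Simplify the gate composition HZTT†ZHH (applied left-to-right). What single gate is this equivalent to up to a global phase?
H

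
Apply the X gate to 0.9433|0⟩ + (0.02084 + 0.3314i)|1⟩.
(0.02084 + 0.3314i)|0⟩ + 0.9433|1⟩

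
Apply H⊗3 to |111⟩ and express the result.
1/√8|000⟩ - 1/√8|001⟩ - 1/√8|010⟩ + 1/√8|011⟩ - 1/√8|100⟩ + 1/√8|101⟩ + 1/√8|110⟩ - 1/√8|111⟩

H⊗3 gives amp(|y⟩) = (1/2√2) Σ_x (−1)^(x·y) amp(|x⟩), where x·y is the number of positions in which both x and y have a 1.
|000⟩: (1)/(2√2) = 1/√8
|001⟩: (-1)/(2√2) = -1/√8
|010⟩: (-1)/(2√2) = -1/√8
|011⟩: (1)/(2√2) = 1/√8
|100⟩: (-1)/(2√2) = -1/√8
|101⟩: (1)/(2√2) = 1/√8
|110⟩: (1)/(2√2) = 1/√8
|111⟩: (-1)/(2√2) = -1/√8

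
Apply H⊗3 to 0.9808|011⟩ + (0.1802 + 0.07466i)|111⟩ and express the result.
(0.4105 + 0.0264i)|000⟩ + (-0.4105 - 0.0264i)|001⟩ + (-0.4105 - 0.0264i)|010⟩ + (0.4105 + 0.0264i)|011⟩ + (0.2831 - 0.0264i)|100⟩ + (-0.2831 + 0.0264i)|101⟩ + (-0.2831 + 0.0264i)|110⟩ + (0.2831 - 0.0264i)|111⟩

H⊗3 gives amp(|y⟩) = (1/2√2) Σ_x (−1)^(x·y) amp(|x⟩), where x·y is the number of positions in which both x and y have a 1.
|000⟩: (0.9808 + (0.1802 + 0.07466i))/(2√2) = (0.4105 + 0.0264i)
|001⟩: (-0.9808 - (0.1802 + 0.07466i))/(2√2) = (-0.4105 - 0.0264i)
|010⟩: (-0.9808 - (0.1802 + 0.07466i))/(2√2) = (-0.4105 - 0.0264i)
|011⟩: (0.9808 + (0.1802 + 0.07466i))/(2√2) = (0.4105 + 0.0264i)
|100⟩: (0.9808 - (0.1802 + 0.07466i))/(2√2) = (0.2831 - 0.0264i)
|101⟩: (-0.9808 + (0.1802 + 0.07466i))/(2√2) = (-0.2831 + 0.0264i)
|110⟩: (-0.9808 + (0.1802 + 0.07466i))/(2√2) = (-0.2831 + 0.0264i)
|111⟩: (0.9808 - (0.1802 + 0.07466i))/(2√2) = (0.2831 - 0.0264i)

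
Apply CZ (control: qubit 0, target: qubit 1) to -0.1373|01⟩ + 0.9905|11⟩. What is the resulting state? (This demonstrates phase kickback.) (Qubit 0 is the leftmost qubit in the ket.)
-0.1373|01⟩ - 0.9905|11⟩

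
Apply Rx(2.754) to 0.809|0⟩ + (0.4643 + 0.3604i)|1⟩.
(0.5095 - 0.4556i)|0⟩ + (0.08942 - 0.7244i)|1⟩

Rx(2.754) = [[cos(θ/2), −i·sin(θ/2)], [−i·sin(θ/2), cos(θ/2)]]; θ = 2.754, cos(θ/2) ≈ 0.192586, sin(θ/2) ≈ 0.98128.
With a = amp(|0⟩) = 0.809 and b = amp(|1⟩) = (0.4643 + 0.3604i):
new amp(|0⟩) = (0.192586)·a + (-0.98128i)·b = (0.5095 - 0.4556i)
new amp(|1⟩) = (-0.98128i)·a + (0.192586)·b = (0.08942 - 0.7244i)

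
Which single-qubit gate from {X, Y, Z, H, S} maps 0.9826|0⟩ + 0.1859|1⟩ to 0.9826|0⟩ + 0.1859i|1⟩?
S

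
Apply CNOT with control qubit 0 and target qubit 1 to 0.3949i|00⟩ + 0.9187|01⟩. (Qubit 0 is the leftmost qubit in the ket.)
0.3949i|00⟩ + 0.9187|01⟩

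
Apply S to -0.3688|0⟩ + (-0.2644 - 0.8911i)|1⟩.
-0.3688|0⟩ + (0.8911 - 0.2644i)|1⟩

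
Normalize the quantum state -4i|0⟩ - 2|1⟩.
-0.8944i|0⟩ - 1/√5|1⟩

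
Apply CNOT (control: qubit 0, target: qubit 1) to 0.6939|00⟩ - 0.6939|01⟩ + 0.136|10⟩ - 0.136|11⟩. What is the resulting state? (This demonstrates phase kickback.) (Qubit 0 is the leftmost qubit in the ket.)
0.6939|00⟩ - 0.6939|01⟩ - 0.136|10⟩ + 0.136|11⟩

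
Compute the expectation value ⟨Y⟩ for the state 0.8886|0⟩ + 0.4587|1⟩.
0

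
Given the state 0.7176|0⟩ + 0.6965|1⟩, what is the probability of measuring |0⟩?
0.5149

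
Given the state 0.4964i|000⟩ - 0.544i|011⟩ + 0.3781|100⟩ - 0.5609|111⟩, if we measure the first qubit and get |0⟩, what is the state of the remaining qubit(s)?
0.6741i|00⟩ - 0.7387i|11⟩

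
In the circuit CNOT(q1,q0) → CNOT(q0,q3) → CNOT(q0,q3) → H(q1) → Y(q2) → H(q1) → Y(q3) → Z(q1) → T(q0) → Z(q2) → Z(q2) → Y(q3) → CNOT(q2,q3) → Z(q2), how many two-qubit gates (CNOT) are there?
4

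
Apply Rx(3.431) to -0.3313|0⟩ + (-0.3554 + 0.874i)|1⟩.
(0.9126 + 0.3517i)|0⟩ + (0.05125 + 0.2018i)|1⟩

Rx(3.431) = [[cos(θ/2), −i·sin(θ/2)], [−i·sin(θ/2), cos(θ/2)]]; θ = 3.431, cos(θ/2) ≈ -0.144199, sin(θ/2) ≈ 0.989549.
With a = amp(|0⟩) = -0.3313 and b = amp(|1⟩) = (-0.3554 + 0.874i):
new amp(|0⟩) = (-0.144199)·a + (-0.989549i)·b = (0.9126 + 0.3517i)
new amp(|1⟩) = (-0.989549i)·a + (-0.144199)·b = (0.05125 + 0.2018i)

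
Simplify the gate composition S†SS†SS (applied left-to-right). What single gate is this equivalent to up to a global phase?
S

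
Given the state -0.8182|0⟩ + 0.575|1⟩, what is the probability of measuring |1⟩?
0.3306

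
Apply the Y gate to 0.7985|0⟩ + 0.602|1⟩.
-0.602i|0⟩ + 0.7985i|1⟩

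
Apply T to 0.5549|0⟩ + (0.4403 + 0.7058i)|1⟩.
0.5549|0⟩ + (-0.1877 + 0.8104i)|1⟩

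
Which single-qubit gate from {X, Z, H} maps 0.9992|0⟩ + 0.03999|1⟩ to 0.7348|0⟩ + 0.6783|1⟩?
H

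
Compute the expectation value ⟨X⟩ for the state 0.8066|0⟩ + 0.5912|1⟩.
0.9537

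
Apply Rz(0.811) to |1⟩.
(0.9189 + 0.3945i)|1⟩

Rz(0.811) = [[e^(−iθ/2), 0], [0, e^(iθ/2)]] with e^(±iθ/2) = cos(θ/2) ± i·sin(θ/2); θ = 0.811, cos(θ/2) ≈ 0.918905, sin(θ/2) ≈ 0.394478.
With a = amp(|0⟩) = 0 and b = amp(|1⟩) = 1:
new amp(|0⟩) = (0.918905 - 0.394478i)·a = 0
new amp(|1⟩) = (0.918905 + 0.394478i)·b = (0.9189 + 0.3945i)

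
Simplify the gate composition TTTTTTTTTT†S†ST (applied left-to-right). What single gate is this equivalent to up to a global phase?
T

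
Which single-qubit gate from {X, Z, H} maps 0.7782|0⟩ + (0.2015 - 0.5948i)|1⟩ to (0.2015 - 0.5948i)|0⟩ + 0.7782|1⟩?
X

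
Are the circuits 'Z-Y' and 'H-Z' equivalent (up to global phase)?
No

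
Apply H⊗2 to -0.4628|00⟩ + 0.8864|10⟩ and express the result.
0.2118|00⟩ + 0.2118|01⟩ - 0.6746|10⟩ - 0.6746|11⟩

H⊗2 gives amp(|y⟩) = (1/2) Σ_x (−1)^(x·y) amp(|x⟩), where x·y is the number of positions in which both x and y have a 1.
|00⟩: (-0.4628 + 0.8864)/2 = 0.2118
|01⟩: (-0.4628 + 0.8864)/2 = 0.2118
|10⟩: (-0.4628 - 0.8864)/2 = -0.6746
|11⟩: (-0.4628 - 0.8864)/2 = -0.6746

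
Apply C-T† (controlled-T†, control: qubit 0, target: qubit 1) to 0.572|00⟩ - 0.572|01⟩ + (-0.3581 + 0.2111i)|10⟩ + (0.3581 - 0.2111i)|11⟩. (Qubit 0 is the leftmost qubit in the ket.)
0.572|00⟩ - 0.572|01⟩ + (-0.3581 + 0.2111i)|10⟩ + (0.1039 - 0.4025i)|11⟩

C-T† leaves the control-|0⟩ kets |00⟩, |01⟩ unchanged and applies T† to qubit 1 on the control-|1⟩ pair (|10⟩, |11⟩).
T† = [[1, 0], [0, (1/√2 - (1/√2)i)]].
With a = amp(|10⟩) = (-0.3581 + 0.2111i) and b = amp(|11⟩) = (0.3581 - 0.2111i):
new amp(|10⟩) = (1)·a = (-0.3581 + 0.2111i)
new amp(|11⟩) = (1/√2 - (1/√2)i)·b = (0.1039 - 0.4025i)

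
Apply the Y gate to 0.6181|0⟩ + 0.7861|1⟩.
-0.7861i|0⟩ + 0.6181i|1⟩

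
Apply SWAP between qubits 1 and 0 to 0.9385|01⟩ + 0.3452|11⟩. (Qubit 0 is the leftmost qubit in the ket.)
0.9385|10⟩ + 0.3452|11⟩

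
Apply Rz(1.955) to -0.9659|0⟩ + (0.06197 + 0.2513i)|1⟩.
(-0.54 + 0.8008i)|0⟩ + (-0.1737 + 0.1919i)|1⟩

Rz(1.955) = [[e^(−iθ/2), 0], [0, e^(iθ/2)]] with e^(±iθ/2) = cos(θ/2) ± i·sin(θ/2); θ = 1.955, cos(θ/2) ≈ 0.559097, sin(θ/2) ≈ 0.829102.
With a = amp(|0⟩) = -0.9659 and b = amp(|1⟩) = (0.06197 + 0.2513i):
new amp(|0⟩) = (0.559097 - 0.829102i)·a = (-0.54 + 0.8008i)
new amp(|1⟩) = (0.559097 + 0.829102i)·b = (-0.1737 + 0.1919i)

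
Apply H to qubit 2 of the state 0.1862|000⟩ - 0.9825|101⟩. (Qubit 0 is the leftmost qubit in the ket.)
0.1317|000⟩ + 0.1317|001⟩ - 0.6947|100⟩ + 0.6947|101⟩

H on qubit 2 mixes each pair of kets that differ only in qubit 2: amplitudes (a, b) of (|…0…⟩, |…1…⟩) become ((a + b)/√2, (a − b)/√2). Kets absent from the input have amplitude 0.
(|000⟩, |001⟩): (a, b) = (0.1862, 0) → (0.1317, 0.1317)
(|100⟩, |101⟩): (a, b) = (0, -0.9825) → (-0.6947, 0.6947)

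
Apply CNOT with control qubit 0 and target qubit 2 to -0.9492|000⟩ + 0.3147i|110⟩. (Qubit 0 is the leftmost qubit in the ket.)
-0.9492|000⟩ + 0.3147i|111⟩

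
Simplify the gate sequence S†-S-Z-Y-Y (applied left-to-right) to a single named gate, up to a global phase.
Z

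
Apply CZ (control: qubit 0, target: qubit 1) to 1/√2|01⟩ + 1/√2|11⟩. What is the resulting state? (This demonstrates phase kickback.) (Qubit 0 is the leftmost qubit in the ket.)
1/√2|01⟩ - 1/√2|11⟩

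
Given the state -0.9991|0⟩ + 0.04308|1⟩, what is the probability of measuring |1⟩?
0.001856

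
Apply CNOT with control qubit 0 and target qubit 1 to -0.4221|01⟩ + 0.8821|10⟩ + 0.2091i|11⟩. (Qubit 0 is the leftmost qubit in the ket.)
-0.4221|01⟩ + 0.2091i|10⟩ + 0.8821|11⟩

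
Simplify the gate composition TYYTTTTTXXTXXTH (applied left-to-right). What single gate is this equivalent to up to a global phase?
H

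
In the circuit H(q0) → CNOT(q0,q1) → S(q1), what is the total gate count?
3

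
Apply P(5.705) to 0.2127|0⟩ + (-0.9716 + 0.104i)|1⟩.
0.2127|0⟩ + (-0.7568 + 0.6181i)|1⟩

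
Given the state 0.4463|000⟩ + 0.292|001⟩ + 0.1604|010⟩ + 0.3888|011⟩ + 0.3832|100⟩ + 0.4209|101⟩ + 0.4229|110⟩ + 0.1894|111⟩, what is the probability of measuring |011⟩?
0.1512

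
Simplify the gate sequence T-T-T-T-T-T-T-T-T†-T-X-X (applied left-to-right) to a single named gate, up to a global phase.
I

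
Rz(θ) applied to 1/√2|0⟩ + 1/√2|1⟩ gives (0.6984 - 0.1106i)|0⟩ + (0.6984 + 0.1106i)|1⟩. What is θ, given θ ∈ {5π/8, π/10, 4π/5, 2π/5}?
π/10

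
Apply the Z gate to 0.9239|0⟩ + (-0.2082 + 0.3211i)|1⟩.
0.9239|0⟩ + (0.2082 - 0.3211i)|1⟩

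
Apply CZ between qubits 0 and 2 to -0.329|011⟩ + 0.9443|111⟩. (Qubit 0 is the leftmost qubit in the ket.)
-0.329|011⟩ - 0.9443|111⟩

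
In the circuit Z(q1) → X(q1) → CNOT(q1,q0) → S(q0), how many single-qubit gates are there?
3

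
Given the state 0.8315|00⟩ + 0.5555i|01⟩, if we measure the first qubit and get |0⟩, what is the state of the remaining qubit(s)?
0.8315|0⟩ + 0.5555i|1⟩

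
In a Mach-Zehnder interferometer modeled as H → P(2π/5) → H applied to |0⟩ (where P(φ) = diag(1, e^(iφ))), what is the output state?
(0.6545 + 0.4755i)|0⟩ + (0.3455 - 0.4755i)|1⟩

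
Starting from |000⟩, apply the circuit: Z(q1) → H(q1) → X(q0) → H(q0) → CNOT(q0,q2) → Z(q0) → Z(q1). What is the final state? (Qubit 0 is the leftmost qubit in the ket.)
1/2|000⟩ - 1/2|010⟩ + 1/2|101⟩ - 1/2|111⟩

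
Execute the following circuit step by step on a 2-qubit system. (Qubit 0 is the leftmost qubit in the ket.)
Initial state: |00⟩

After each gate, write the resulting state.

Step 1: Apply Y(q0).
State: i|10⟩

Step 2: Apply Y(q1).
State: -|11⟩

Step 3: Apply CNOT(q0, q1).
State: -|10⟩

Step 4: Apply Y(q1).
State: -i|11⟩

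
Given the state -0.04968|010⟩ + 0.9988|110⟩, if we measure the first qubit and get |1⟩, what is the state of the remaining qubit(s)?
|10⟩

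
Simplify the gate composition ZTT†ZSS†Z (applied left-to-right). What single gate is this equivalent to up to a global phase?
Z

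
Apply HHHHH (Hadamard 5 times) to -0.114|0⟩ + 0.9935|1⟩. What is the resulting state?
0.6219|0⟩ - 0.7831|1⟩

H² = I, so H^5 = H: a single Hadamard. With (a, b) = (-0.114, 0.9935), H gives ((a + b)/√2, (a − b)/√2) = (0.6219, -0.7831).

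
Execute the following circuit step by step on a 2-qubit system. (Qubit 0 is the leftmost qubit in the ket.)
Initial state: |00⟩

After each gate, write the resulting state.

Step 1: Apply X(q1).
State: |01⟩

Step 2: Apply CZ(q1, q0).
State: |01⟩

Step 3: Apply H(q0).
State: 1/√2|01⟩ + 1/√2|11⟩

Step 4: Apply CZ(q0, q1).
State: 1/√2|01⟩ - 1/√2|11⟩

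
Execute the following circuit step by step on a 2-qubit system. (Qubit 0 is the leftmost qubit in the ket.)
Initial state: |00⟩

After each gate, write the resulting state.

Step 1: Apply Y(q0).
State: i|10⟩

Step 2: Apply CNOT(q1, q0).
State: i|10⟩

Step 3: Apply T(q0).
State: (-1/√2 + (1/√2)i)|10⟩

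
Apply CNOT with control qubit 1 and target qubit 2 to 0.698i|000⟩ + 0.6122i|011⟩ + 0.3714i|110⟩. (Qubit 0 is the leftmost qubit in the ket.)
0.698i|000⟩ + 0.6122i|010⟩ + 0.3714i|111⟩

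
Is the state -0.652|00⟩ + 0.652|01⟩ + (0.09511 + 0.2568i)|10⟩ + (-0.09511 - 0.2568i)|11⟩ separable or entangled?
Separable

Writing the state as a|00⟩ + b|01⟩ + c|10⟩ + d|11⟩, it is a product state iff ad − bc = 0.
Here (a, b, c, d) = (-0.652, 0.652, (0.09511 + 0.2568i), (-0.09511 - 0.2568i)): ad − bc = (-0.652)(-0.09511 - 0.2568i) − (0.652)(0.09511 + 0.2568i) = 0, so the state is separable.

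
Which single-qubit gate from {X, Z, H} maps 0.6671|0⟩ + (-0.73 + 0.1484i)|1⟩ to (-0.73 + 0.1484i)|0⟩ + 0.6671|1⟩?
X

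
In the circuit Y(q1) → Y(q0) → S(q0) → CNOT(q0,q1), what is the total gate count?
4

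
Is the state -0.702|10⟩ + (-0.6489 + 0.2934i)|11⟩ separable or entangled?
Separable

Writing the state as a|00⟩ + b|01⟩ + c|10⟩ + d|11⟩, it is a product state iff ad − bc = 0.
Here (a, b, c, d) = (0, 0, -0.702, (-0.6489 + 0.2934i)): ad − bc = (0)(-0.6489 + 0.2934i) − (0)(-0.702) = 0, so the state is separable.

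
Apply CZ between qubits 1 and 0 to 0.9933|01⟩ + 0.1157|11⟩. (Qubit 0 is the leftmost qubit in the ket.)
0.9933|01⟩ - 0.1157|11⟩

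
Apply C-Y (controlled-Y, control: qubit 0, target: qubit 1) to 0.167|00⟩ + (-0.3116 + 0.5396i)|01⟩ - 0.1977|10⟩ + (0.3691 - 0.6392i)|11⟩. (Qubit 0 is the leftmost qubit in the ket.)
0.167|00⟩ + (-0.3116 + 0.5396i)|01⟩ + (-0.6392 - 0.3691i)|10⟩ - 0.1977i|11⟩

C-Y leaves the control-|0⟩ kets |00⟩, |01⟩ unchanged and applies Y to qubit 1 on the control-|1⟩ pair (|10⟩, |11⟩).
Y = [[0, -i], [i, 0]].
With a = amp(|10⟩) = -0.1977 and b = amp(|11⟩) = (0.3691 - 0.6392i):
new amp(|10⟩) = (-i)·b = (-0.6392 - 0.3691i)
new amp(|11⟩) = (i)·a = -0.1977i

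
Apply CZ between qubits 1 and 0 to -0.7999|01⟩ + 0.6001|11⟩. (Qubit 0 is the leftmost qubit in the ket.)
-0.7999|01⟩ - 0.6001|11⟩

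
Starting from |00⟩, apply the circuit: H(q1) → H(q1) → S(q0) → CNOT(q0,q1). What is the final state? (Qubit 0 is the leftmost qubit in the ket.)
|00⟩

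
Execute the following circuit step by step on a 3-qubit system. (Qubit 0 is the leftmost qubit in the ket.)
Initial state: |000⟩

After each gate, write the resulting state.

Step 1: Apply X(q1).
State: |010⟩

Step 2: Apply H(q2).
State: 1/√2|010⟩ + 1/√2|011⟩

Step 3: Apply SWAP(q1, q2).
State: 1/√2|001⟩ + 1/√2|011⟩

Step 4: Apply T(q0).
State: 1/√2|001⟩ + 1/√2|011⟩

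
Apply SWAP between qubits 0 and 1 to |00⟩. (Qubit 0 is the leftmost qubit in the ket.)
|00⟩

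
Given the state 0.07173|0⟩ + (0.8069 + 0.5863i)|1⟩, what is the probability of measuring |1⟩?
0.9948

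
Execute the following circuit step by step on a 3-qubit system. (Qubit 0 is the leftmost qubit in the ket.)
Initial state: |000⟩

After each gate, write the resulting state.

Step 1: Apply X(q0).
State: |100⟩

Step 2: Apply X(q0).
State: |000⟩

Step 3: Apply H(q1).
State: 1/√2|000⟩ + 1/√2|010⟩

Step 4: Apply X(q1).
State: 1/√2|000⟩ + 1/√2|010⟩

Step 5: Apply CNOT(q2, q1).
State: 1/√2|000⟩ + 1/√2|010⟩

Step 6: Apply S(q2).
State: 1/√2|000⟩ + 1/√2|010⟩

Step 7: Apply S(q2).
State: 1/√2|000⟩ + 1/√2|010⟩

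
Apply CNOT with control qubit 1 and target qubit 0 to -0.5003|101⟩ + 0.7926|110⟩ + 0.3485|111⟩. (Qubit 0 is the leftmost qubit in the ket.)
0.7926|010⟩ + 0.3485|011⟩ - 0.5003|101⟩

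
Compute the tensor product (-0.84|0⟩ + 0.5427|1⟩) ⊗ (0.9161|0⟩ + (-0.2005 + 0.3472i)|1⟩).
-0.7695|00⟩ + (0.1684 - 0.2916i)|01⟩ + 0.4972|10⟩ + (-0.1088 + 0.1884i)|11⟩

amp(|b₁b₂…⟩) = product of the factor amplitudes for bits b₁, b₂, …; only kets whose every factor amplitude is nonzero survive.
|00⟩: (-0.84)(0.9161) = -0.7695
|01⟩: (-0.84)(-0.2005 + 0.3472i) = (0.1684 - 0.2916i)
|10⟩: (0.5427)(0.9161) = 0.4972
|11⟩: (0.5427)(-0.2005 + 0.3472i) = (-0.1088 + 0.1884i)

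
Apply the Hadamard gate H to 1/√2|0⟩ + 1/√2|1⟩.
|0⟩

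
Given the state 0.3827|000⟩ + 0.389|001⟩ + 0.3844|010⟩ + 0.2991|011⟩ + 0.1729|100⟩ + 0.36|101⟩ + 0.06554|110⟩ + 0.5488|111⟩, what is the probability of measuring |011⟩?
0.08946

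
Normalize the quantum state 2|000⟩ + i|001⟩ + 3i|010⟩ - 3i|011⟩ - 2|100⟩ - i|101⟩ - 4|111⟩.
0.3015|000⟩ + 0.1508i|001⟩ + 0.4523i|010⟩ - 0.4523i|011⟩ - 0.3015|100⟩ - 0.1508i|101⟩ - 0.603|111⟩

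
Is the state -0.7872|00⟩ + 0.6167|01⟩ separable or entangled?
Separable

Writing the state as a|00⟩ + b|01⟩ + c|10⟩ + d|11⟩, it is a product state iff ad − bc = 0.
Here (a, b, c, d) = (-0.7872, 0.6167, 0, 0): ad − bc = (-0.7872)(0) − (0.6167)(0) = 0, so the state is separable.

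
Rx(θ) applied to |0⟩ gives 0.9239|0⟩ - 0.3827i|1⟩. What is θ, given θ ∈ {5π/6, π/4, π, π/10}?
π/4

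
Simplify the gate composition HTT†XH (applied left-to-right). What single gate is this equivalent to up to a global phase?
Z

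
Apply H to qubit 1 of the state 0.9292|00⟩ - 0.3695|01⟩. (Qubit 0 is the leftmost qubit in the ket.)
0.3958|00⟩ + 0.9183|01⟩

H on qubit 1 mixes each pair of kets that differ only in qubit 1: amplitudes (a, b) of (|…0…⟩, |…1…⟩) become ((a + b)/√2, (a − b)/√2). Kets absent from the input have amplitude 0.
(|00⟩, |01⟩): (a, b) = (0.9292, -0.3695) → (0.3958, 0.9183)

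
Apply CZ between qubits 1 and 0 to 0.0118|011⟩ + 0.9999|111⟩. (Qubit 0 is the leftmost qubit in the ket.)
0.0118|011⟩ - 0.9999|111⟩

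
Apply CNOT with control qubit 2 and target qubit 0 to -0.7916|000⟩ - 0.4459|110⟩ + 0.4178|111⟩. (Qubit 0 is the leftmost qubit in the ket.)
-0.7916|000⟩ + 0.4178|011⟩ - 0.4459|110⟩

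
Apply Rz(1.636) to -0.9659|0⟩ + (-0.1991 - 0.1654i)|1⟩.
(-0.6604 + 0.7049i)|0⟩ + (-0.01542 - 0.2584i)|1⟩

Rz(1.636) = [[e^(−iθ/2), 0], [0, e^(iθ/2)]] with e^(±iθ/2) = cos(θ/2) ± i·sin(θ/2); θ = 1.636, cos(θ/2) ≈ 0.683682, sin(θ/2) ≈ 0.72978.
With a = amp(|0⟩) = -0.9659 and b = amp(|1⟩) = (-0.1991 - 0.1654i):
new amp(|0⟩) = (0.683682 - 0.72978i)·a = (-0.6604 + 0.7049i)
new amp(|1⟩) = (0.683682 + 0.72978i)·b = (-0.01542 - 0.2584i)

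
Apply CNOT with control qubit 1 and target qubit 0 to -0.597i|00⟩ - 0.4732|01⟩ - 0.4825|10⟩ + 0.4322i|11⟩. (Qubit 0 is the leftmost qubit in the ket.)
-0.597i|00⟩ + 0.4322i|01⟩ - 0.4825|10⟩ - 0.4732|11⟩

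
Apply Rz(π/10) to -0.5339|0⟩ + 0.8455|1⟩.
(-0.5273 + 0.08352i)|0⟩ + (0.8351 + 0.1323i)|1⟩

Rz(π/10) = [[e^(−iθ/2), 0], [0, e^(iθ/2)]] with e^(±iθ/2) = cos(θ/2) ± i·sin(θ/2); θ = π/10, cos(θ/2) ≈ 0.987688, sin(θ/2) ≈ 0.156434.
With a = amp(|0⟩) = -0.5339 and b = amp(|1⟩) = 0.8455:
new amp(|0⟩) = (0.987688 - 0.156434i)·a = (-0.5273 + 0.08352i)
new amp(|1⟩) = (0.987688 + 0.156434i)·b = (0.8351 + 0.1323i)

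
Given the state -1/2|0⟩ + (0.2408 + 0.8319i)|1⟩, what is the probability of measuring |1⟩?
0.75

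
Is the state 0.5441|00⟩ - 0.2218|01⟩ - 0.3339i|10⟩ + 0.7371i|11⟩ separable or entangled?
Entangled

Writing the state as a|00⟩ + b|01⟩ + c|10⟩ + d|11⟩, it is a product state iff ad − bc = 0.
Here (a, b, c, d) = (0.5441, -0.2218, -0.3339i, 0.7371i): ad − bc = (0.5441)(0.7371i) − (-0.2218)(-0.3339i) = 0.327i ≠ 0, so the state is entangled.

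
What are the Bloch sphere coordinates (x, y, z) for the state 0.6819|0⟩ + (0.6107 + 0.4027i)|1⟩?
(0.8329, 0.5492, -0.07013)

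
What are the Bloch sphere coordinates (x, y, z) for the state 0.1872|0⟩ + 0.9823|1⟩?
(0.3678, 0, -0.9299)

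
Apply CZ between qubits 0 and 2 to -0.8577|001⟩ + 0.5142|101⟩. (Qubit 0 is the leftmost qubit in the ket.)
-0.8577|001⟩ - 0.5142|101⟩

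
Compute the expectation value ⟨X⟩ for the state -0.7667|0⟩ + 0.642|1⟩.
-0.9844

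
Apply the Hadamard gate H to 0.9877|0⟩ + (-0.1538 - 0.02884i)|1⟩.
(0.5897 - 0.02039i)|0⟩ + (0.8072 + 0.02039i)|1⟩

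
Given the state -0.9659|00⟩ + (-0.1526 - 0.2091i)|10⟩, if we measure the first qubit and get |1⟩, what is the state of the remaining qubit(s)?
(-0.5895 - 0.8078i)|0⟩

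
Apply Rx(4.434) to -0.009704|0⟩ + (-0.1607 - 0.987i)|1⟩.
(-0.7822 + 0.1283i)|0⟩ + (0.09677 + 0.6021i)|1⟩

Rx(4.434) = [[cos(θ/2), −i·sin(θ/2)], [−i·sin(θ/2), cos(θ/2)]]; θ = 4.434, cos(θ/2) ≈ -0.60216, sin(θ/2) ≈ 0.798376.
With a = amp(|0⟩) = -0.009704 and b = amp(|1⟩) = (-0.1607 - 0.987i):
new amp(|0⟩) = (-0.60216)·a + (-0.798376i)·b = (-0.7822 + 0.1283i)
new amp(|1⟩) = (-0.798376i)·a + (-0.60216)·b = (0.09677 + 0.6021i)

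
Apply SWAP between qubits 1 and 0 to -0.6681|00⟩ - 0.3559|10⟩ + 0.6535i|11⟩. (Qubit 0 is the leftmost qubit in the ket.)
-0.6681|00⟩ - 0.3559|01⟩ + 0.6535i|11⟩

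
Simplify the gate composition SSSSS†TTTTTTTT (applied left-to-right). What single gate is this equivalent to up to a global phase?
S†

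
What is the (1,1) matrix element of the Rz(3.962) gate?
(-0.3988 + 0.917i)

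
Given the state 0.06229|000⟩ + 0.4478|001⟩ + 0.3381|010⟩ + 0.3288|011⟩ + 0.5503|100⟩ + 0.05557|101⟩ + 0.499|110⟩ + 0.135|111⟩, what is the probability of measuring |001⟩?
0.2005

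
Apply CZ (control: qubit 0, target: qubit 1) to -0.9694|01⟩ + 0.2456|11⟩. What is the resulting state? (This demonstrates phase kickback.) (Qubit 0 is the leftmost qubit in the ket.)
-0.9694|01⟩ - 0.2456|11⟩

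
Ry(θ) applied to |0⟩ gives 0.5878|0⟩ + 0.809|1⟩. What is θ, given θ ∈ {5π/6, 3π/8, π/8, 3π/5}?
3π/5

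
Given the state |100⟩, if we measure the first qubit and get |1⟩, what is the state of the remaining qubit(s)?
|00⟩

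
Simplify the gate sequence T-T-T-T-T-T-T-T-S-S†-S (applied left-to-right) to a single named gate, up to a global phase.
S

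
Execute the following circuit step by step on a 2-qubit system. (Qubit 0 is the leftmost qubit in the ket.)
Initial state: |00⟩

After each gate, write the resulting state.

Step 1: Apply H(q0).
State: 1/√2|00⟩ + 1/√2|10⟩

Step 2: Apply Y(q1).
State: (1/√2)i|01⟩ + (1/√2)i|11⟩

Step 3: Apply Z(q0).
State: (1/√2)i|01⟩ - (1/√2)i|11⟩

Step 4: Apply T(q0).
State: (1/√2)i|01⟩ + (1/2 - (1/2)i)|11⟩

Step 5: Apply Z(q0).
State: (1/√2)i|01⟩ + (-1/2 + (1/2)i)|11⟩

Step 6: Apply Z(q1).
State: -(1/√2)i|01⟩ + (1/2 - (1/2)i)|11⟩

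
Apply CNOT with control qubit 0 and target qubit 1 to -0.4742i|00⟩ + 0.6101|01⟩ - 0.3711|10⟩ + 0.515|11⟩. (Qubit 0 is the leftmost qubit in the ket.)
-0.4742i|00⟩ + 0.6101|01⟩ + 0.515|10⟩ - 0.3711|11⟩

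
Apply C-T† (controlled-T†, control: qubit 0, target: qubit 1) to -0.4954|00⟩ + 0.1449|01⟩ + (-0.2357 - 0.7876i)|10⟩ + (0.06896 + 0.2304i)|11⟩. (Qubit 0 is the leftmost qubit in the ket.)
-0.4954|00⟩ + 0.1449|01⟩ + (-0.2357 - 0.7876i)|10⟩ + (0.2117 + 0.1142i)|11⟩

C-T† leaves the control-|0⟩ kets |00⟩, |01⟩ unchanged and applies T† to qubit 1 on the control-|1⟩ pair (|10⟩, |11⟩).
T† = [[1, 0], [0, (1/√2 - (1/√2)i)]].
With a = amp(|10⟩) = (-0.2357 - 0.7876i) and b = amp(|11⟩) = (0.06896 + 0.2304i):
new amp(|10⟩) = (1)·a = (-0.2357 - 0.7876i)
new amp(|11⟩) = (1/√2 - (1/√2)i)·b = (0.2117 + 0.1142i)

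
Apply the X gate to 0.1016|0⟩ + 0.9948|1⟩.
0.9948|0⟩ + 0.1016|1⟩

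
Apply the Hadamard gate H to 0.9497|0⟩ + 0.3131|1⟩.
0.8929|0⟩ + 0.4501|1⟩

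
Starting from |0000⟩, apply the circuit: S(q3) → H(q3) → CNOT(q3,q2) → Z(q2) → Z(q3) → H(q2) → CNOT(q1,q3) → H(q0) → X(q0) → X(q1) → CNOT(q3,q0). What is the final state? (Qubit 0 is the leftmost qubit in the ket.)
1/√8|0100⟩ + 1/√8|0101⟩ + 1/√8|0110⟩ - 1/√8|0111⟩ + 1/√8|1100⟩ + 1/√8|1101⟩ + 1/√8|1110⟩ - 1/√8|1111⟩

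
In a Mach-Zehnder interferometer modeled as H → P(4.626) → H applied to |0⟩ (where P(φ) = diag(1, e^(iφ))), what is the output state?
(0.4569 - 0.4981i)|0⟩ + (0.5431 + 0.4981i)|1⟩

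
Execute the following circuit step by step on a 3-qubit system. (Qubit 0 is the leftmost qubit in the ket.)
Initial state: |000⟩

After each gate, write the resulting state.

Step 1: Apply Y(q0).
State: i|100⟩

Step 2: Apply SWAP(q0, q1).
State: i|010⟩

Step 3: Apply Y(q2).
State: -|011⟩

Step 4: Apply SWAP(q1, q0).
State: -|101⟩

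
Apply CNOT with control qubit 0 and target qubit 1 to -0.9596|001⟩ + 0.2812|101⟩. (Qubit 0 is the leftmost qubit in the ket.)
-0.9596|001⟩ + 0.2812|111⟩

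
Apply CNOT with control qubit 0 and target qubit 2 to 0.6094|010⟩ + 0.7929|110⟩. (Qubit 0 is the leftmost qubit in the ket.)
0.6094|010⟩ + 0.7929|111⟩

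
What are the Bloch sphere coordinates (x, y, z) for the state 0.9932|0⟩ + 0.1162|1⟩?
(0.2308, 0, 0.9729)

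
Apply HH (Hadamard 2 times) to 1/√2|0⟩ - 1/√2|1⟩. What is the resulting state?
1/√2|0⟩ - 1/√2|1⟩

H² = I, so an even number of Hadamards cancels: H^2 = I and the state is unchanged.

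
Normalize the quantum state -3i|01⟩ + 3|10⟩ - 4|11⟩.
-0.5145i|01⟩ + 0.5145|10⟩ - 0.686|11⟩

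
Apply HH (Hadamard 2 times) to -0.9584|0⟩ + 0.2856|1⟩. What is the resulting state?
-0.9584|0⟩ + 0.2856|1⟩

H² = I, so an even number of Hadamards cancels: H^2 = I and the state is unchanged.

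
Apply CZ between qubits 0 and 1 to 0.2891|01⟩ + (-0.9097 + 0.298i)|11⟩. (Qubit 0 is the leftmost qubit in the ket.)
0.2891|01⟩ + (0.9097 - 0.298i)|11⟩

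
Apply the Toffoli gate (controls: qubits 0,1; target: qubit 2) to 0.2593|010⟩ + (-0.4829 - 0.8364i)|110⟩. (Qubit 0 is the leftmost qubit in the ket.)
0.2593|010⟩ + (-0.4829 - 0.8364i)|111⟩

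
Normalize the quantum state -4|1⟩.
-|1⟩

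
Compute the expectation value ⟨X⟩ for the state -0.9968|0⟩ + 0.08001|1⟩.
-0.1595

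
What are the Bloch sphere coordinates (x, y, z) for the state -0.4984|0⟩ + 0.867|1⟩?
(-0.8642, 0, -0.5033)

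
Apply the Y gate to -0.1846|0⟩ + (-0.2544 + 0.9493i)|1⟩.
(0.9493 + 0.2544i)|0⟩ - 0.1846i|1⟩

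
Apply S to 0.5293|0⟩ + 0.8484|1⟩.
0.5293|0⟩ + 0.8484i|1⟩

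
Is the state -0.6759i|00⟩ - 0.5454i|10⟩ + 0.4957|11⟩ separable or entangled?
Entangled

Writing the state as a|00⟩ + b|01⟩ + c|10⟩ + d|11⟩, it is a product state iff ad − bc = 0.
Here (a, b, c, d) = (-0.6759i, 0, -0.5454i, 0.4957): ad − bc = (-0.6759i)(0.4957) − (0)(-0.5454i) = -0.335i ≠ 0, so the state is entangled.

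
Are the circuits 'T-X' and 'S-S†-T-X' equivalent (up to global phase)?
Yes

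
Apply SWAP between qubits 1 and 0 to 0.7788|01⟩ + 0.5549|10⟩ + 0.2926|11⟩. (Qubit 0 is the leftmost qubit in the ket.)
0.5549|01⟩ + 0.7788|10⟩ + 0.2926|11⟩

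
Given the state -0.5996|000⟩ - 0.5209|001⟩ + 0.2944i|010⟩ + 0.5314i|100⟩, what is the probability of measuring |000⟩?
0.3595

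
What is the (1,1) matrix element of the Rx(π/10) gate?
0.9877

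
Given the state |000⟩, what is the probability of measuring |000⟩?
1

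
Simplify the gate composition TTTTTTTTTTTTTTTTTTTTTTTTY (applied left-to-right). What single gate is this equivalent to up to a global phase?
Y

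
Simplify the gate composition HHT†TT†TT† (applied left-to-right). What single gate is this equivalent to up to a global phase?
T†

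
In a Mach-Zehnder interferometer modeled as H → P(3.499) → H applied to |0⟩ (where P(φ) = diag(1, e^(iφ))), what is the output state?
(0.0316 - 0.1749i)|0⟩ + (0.9684 + 0.1749i)|1⟩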